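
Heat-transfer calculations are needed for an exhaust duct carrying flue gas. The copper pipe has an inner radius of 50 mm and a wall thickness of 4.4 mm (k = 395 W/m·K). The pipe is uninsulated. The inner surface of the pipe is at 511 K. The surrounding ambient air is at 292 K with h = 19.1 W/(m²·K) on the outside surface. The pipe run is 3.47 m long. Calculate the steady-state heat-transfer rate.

Q ≈ 4960 W

Radial resistances (cylindrical: R_cond = ln(r_o/r_i)/(2πkL), R_conv = 1/(h·2πrL)):
R_copper pipe wall = ln(54.4/50)/(2π×395×3.47) = 9.793×10^-6 K/W
R_outer film = 1/(h_o·2πr_oL) = 1/(19.1×2π×0.0544×3.47) = 0.04414 K/W
R_total = 0.04415 K/W
Q = ΔT/R_total = 219/0.04415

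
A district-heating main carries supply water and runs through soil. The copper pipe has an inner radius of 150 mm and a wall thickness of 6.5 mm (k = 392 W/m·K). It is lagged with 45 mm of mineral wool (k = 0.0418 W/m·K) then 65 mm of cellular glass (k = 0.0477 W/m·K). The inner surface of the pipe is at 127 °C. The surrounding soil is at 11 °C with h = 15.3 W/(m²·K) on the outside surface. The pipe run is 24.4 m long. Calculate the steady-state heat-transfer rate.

Cylindrical conduction, so R = ln(r₂/r₁)/(2πkL) per layer, in series:
R_copper pipe wall = ln(156.5/150)/(2π×392×24.4) = 7.059×10^-7 K/W
R_mineral wool = ln(201.5/156.5)/(2π×0.0418×24.4) = 0.03944 K/W
R_cellular glass = ln(266.5/201.5)/(2π×0.0477×24.4) = 0.03823 K/W
R_outer film = 1/(h_o·2πr_oL) = 1/(15.3×2π×0.2665×24.4) = 0.0016 K/W
R_total = 0.07927 K/W
Q = ΔT/R_total = 116/0.07927

Q ≈ 1460 W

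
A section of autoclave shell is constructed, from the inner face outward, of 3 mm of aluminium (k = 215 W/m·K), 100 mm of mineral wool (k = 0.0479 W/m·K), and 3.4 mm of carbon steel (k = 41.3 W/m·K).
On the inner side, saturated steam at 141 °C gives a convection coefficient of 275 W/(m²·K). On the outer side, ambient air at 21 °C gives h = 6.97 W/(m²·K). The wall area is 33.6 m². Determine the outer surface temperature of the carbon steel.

Thermal resistances in series:
R_inner film = 1/(h_i·A) = 1/(275×33.6) = 1.082×10^-4 K/W
R_aluminium = L/(kA) = 0.003/(215×33.6) = 4.153×10^-7 K/W
R_mineral wool = L/(kA) = 0.1/(0.0479×33.6) = 0.06213 K/W
R_carbon steel = L/(kA) = 0.0034/(41.3×33.6) = 2.45×10^-6 K/W
R_outer film = 1/(h_o·A) = 1/(6.97×33.6) = 0.00427 K/W
R_total = 0.06651 K/W;  Q = ΔT/R_total = 120/0.06651 = 1804 W
T_interface = T_inner − Q·ΣR(inner→interface) = 141 − 1800×0.06224

T ≈ 28.7 °C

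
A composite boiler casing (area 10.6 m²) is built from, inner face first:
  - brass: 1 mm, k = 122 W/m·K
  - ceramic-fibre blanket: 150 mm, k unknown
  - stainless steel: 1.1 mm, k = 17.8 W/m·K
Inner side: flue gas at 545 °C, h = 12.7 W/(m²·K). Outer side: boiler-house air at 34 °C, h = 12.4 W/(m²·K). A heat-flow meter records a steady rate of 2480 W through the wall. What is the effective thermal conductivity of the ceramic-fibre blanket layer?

k ≈ 0.0741 W/(m·K)

Series thermal resistances:
R_inner film = 1/(h_i·A) = 1/(12.7×10.6) = 0.007428 K/W
R_brass = L/(kA) = 0.001/(122×10.6) = 7.733×10^-7 K/W
R_stainless steel = L/(kA) = 0.0011/(17.8×10.6) = 5.83×10^-6 K/W
R_outer film = 1/(h_o·A) = 1/(12.4×10.6) = 0.007608 K/W
Sum of known resistances R_other = 0.01504 K/W
Total R = ΔT/Q = 511/2480 = 0.206 K/W
R_ceramic-fibre blanket = R_total − R_other = 0.191 K/W
k = L/(R·A) = 0.15/(0.191×10.6)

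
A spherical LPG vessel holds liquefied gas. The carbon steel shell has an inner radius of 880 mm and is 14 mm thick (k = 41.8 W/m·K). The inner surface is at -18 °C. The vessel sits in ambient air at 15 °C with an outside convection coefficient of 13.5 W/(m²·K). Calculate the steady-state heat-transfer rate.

Q ≈ 4450 W

For a spherical shell R = (1/r₁ − 1/r₂)/(4πk); film R = 1/(h·4πr²). In series:
R_carbon steel shell = (1/0.88 − 1/0.894)/(4π×41.8) = 3.388×10^-5 K/W
R_outer film = 1/(h·4πr_o²) = 1/(13.5×4π×0.894²) = 0.007375 K/W
R_total = 0.007409 K/W
Q = ΔT/R_total = 33/0.007409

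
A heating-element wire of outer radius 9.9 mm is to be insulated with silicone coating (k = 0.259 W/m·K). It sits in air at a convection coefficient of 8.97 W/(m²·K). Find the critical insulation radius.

r_cr ≈ 28.9 mm

For a cylinder r_cr = k/h = 0.259/8.97
r_cr = 28.9 mm; since the bare radius (9.9 mm) is below r_cr, adding a thin layer of insulation will *increase* heat loss.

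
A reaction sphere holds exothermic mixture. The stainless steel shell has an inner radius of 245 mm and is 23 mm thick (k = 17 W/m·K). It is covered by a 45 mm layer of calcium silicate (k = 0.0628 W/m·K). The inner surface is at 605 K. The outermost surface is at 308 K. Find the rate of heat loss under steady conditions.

Radial (spherical) resistances in series:
R_stainless steel shell = (1/0.245 − 1/0.268)/(4π×17) = 0.00164 K/W
R_calcium silicate = (1/0.268 − 1/0.313)/(4π×0.0628) = 0.6798 K/W
R_total = 0.6814 K/W
Q = ΔT/R_total = 297/0.6814

Q ≈ 436 W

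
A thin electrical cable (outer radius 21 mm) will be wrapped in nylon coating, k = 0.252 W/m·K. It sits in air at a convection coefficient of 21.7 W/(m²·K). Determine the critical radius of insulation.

r_cr ≈ 11.6 mm

For a cylinder r_cr = k/h = 0.252/21.7
r_cr = 11.6 mm; since the bare radius (21 mm) is above r_cr, any added insulation will reduce heat loss.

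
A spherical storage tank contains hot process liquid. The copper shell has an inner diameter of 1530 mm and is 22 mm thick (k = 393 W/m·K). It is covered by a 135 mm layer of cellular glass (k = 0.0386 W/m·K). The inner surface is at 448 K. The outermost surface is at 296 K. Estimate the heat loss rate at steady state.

Radial (spherical) resistances in series:
R_copper shell = (1/0.765 − 1/0.787)/(4π×393) = 7.399×10^-6 K/W
R_cellular glass = (1/0.787 − 1/0.922)/(4π×0.0386) = 0.3836 K/W
R_total = 0.3836 K/W
Q = ΔT/R_total = 152/0.3836

Q ≈ 396 W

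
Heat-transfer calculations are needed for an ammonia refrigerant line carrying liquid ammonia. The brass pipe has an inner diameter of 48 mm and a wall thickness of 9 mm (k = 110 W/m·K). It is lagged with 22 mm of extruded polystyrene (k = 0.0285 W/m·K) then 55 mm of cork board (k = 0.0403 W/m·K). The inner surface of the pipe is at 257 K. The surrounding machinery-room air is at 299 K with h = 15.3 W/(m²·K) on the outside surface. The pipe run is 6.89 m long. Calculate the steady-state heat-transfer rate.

Per-layer cylindrical resistances, series-summed:
R_brass pipe wall = ln(33/24)/(2π×110×6.89) = 6.687×10^-5 K/W
R_extruded polystyrene = ln(55/33)/(2π×0.0285×6.89) = 0.414 K/W
R_cork board = ln(110/55)/(2π×0.0403×6.89) = 0.3973 K/W
R_outer film = 1/(h_o·2πr_oL) = 1/(15.3×2π×0.11×6.89) = 0.01373 K/W
R_total = 0.8251 K/W
Q = ΔT/R_total = 42/0.8251

Q ≈ 50.9 W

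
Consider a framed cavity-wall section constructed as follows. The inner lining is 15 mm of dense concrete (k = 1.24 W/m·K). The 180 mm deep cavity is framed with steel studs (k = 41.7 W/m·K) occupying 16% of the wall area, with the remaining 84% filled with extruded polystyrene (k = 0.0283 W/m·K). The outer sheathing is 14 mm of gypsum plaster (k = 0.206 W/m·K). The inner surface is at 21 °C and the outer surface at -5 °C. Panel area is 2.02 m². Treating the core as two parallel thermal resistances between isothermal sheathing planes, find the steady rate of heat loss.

Q ≈ 491 W

Sheathing layers in series; stud and cavity paths in parallel between them.
R_inner = 0.015/(1.24×2.02) = 0.005989 K/W
R_stud  = 0.18/(41.7×0.16×2.02) = 0.01336 K/W
R_cav   = 0.18/(0.0283×0.84×2.02) = 3.748 K/W
1/R_core = 1/R_stud + 1/R_cav → R_core = 0.01331 K/W
R_outer = 0.014/(0.206×2.02) = 0.03364 K/W
R_total = 0.05294 K/W
Q = ΔT/R_total = 26/0.05294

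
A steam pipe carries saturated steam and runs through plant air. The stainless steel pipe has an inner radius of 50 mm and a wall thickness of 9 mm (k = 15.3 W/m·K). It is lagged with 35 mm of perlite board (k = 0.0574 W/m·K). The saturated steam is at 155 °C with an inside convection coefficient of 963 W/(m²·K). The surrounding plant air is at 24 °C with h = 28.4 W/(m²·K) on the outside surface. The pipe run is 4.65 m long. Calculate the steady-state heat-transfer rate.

Q ≈ 449 W

For a radial system each layer contributes R = ln(r_out/r_in)/(2πkL); films add R = 1/(hA).
R_inner film = 1/(h_i·2πr₁L) = 1/(963×2π×0.05×4.65) = 7.108×10^-4 K/W
R_stainless steel pipe wall = ln(59/50)/(2π×15.3×4.65) = 3.703×10^-4 K/W
R_perlite board = ln(94/59)/(2π×0.0574×4.65) = 0.2777 K/W
R_outer film = 1/(h_o·2πr_oL) = 1/(28.4×2π×0.094×4.65) = 0.01282 K/W
R_total = 0.2916 K/W
Q = ΔT/R_total = 131/0.2916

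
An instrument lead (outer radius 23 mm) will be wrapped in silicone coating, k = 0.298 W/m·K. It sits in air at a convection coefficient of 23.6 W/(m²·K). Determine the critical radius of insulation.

For a cylinder r_cr = k/h = 0.298/23.6
r_cr = 12.6 mm; since the bare radius (23 mm) is above r_cr, any added insulation will reduce heat loss.

r_cr ≈ 12.6 mm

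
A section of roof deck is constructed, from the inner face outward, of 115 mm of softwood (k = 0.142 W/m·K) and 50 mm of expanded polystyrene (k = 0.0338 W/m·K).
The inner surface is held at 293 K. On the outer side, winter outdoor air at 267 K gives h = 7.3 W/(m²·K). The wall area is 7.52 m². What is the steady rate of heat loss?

Q ≈ 80.6 W

Treating each layer as a thermal resistance in series:
R_softwood = L/(kA) = 0.115/(0.142×7.52) = 0.1077 K/W
R_expanded polystyrene = L/(kA) = 0.05/(0.0338×7.52) = 0.1967 K/W
R_outer film = 1/(h_o·A) = 1/(7.3×7.52) = 0.01822 K/W
R_total = 0.3226 K/W
Q = ΔT / R_total = 26 / 0.3226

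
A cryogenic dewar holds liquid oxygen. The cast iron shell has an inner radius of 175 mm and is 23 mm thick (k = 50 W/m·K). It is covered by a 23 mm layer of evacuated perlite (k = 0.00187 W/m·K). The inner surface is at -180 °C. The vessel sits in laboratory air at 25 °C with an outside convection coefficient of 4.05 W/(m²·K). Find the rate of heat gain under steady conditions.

Q ≈ 9 W

For a spherical shell R = (1/r₁ − 1/r₂)/(4πk); film R = 1/(h·4πr²). In series:
R_cast iron shell = (1/0.175 − 1/0.198)/(4π×50) = 0.001056 K/W
R_evacuated perlite = (1/0.198 − 1/0.221)/(4π×0.00187) = 22.37 K/W
R_outer film = 1/(h·4πr_o²) = 1/(4.05×4π×0.221²) = 0.4023 K/W
R_total = 22.77 K/W
Q = ΔT/R_total = 205/22.77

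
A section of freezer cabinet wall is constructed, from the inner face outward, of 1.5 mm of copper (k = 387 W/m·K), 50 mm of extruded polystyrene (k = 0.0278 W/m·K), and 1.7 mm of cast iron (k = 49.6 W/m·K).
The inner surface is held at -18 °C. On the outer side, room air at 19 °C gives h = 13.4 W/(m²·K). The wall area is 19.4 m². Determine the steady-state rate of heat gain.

Series thermal resistances:
R_copper = L/(kA) = 0.0015/(387×19.4) = 1.998×10^-7 K/W
R_extruded polystyrene = L/(kA) = 0.05/(0.0278×19.4) = 0.09271 K/W
R_cast iron = L/(kA) = 0.0017/(49.6×19.4) = 1.767×10^-6 K/W
R_outer film = 1/(h_o·A) = 1/(13.4×19.4) = 0.003847 K/W
R_total = 0.09656 K/W
Q = ΔT / R_total = 37 / 0.09656

Q ≈ 383 W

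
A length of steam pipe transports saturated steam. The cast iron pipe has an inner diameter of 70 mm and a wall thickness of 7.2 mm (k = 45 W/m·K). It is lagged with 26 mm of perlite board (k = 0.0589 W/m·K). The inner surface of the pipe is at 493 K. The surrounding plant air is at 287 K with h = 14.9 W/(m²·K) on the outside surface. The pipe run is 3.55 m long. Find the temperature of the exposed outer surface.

T ≈ 309 K

Treating each annulus and film as a series resistance:
R_cast iron pipe wall = ln(42.2/35)/(2π×45×3.55) = 1.864×10^-4 K/W
R_perlite board = ln(68.2/42.2)/(2π×0.0589×3.55) = 0.3654 K/W
R_outer film = 1/(h_o·2πr_oL) = 1/(14.9×2π×0.0682×3.55) = 0.04412 K/W
R_total = 0.4097 K/W
Q = ΔT/R_total = 206/0.4097
Q = 503 W
T_interface = T_inner − Q·ΣR(inner→interface) = 493 − 503×0.3656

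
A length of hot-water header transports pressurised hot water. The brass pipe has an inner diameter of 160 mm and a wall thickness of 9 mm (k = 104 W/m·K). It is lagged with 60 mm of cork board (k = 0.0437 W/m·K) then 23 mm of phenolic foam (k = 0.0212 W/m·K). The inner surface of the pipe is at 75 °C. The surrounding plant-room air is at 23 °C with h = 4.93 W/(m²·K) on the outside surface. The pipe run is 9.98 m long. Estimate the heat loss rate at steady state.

Cylindrical conduction, so R = ln(r₂/r₁)/(2πkL) per layer, in series:
R_brass pipe wall = ln(89/80)/(2π×104×9.98) = 1.635×10^-5 K/W
R_cork board = ln(149/89)/(2π×0.0437×9.98) = 0.1881 K/W
R_phenolic foam = ln(172/149)/(2π×0.0212×9.98) = 0.108 K/W
R_outer film = 1/(h_o·2πr_oL) = 1/(4.93×2π×0.172×9.98) = 0.01881 K/W
R_total = 0.3149 K/W
Q = ΔT/R_total = 52/0.3149

Q ≈ 165 W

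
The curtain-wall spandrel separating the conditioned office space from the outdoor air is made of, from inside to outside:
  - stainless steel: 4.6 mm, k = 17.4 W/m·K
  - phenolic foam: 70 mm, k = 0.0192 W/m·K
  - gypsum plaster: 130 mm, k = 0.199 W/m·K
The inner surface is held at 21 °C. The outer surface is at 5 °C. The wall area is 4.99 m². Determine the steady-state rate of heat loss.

Q ≈ 18.6 W

Model the wall as resistances in series:
R_stainless steel = L/(kA) = 0.0046/(17.4×4.99) = 5.298×10^-5 K/W
R_phenolic foam = L/(kA) = 0.07/(0.0192×4.99) = 0.7306 K/W
R_gypsum plaster = L/(kA) = 0.13/(0.199×4.99) = 0.1309 K/W
R_total = 0.8616 K/W
Q = ΔT / R_total = 16 / 0.8616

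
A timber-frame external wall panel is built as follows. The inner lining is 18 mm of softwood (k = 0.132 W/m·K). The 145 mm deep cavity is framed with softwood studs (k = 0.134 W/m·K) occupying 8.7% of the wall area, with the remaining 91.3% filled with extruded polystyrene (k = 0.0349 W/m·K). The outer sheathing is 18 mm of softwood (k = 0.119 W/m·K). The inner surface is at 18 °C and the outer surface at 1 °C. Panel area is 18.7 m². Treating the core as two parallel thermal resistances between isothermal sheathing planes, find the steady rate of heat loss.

Sheathing layers in series; stud and cavity paths in parallel between them.
R_inner = 0.018/(0.132×18.7) = 0.007292 K/W
R_stud  = 0.145/(0.134×0.087×18.7) = 0.6651 K/W
R_cav   = 0.145/(0.0349×0.913×18.7) = 0.2433 K/W
1/R_core = 1/R_stud + 1/R_cav → R_core = 0.1782 K/W
R_outer = 0.018/(0.119×18.7) = 0.008089 K/W
R_total = 0.1935 K/W
Q = ΔT/R_total = 17/0.1935

Q ≈ 87.8 W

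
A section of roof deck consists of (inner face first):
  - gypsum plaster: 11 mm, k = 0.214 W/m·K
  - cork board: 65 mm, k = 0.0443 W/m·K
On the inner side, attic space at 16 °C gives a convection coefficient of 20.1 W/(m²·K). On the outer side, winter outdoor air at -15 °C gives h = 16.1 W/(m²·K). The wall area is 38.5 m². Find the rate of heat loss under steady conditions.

Q ≈ 732 W

Series thermal resistances:
R_inner film = 1/(h_i·A) = 1/(20.1×38.5) = 0.001292 K/W
R_gypsum plaster = L/(kA) = 0.011/(0.214×38.5) = 0.001335 K/W
R_cork board = L/(kA) = 0.065/(0.0443×38.5) = 0.03811 K/W
R_outer film = 1/(h_o·A) = 1/(16.1×38.5) = 0.001613 K/W
R_total = 0.04235 K/W
Q = ΔT / R_total = 31 / 0.04235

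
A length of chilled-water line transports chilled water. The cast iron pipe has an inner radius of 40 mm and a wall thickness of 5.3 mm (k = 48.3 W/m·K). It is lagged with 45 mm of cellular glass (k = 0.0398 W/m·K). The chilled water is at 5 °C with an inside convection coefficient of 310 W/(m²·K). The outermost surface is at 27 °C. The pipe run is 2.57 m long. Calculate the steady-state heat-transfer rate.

Q ≈ 20.4 W

For a radial system each layer contributes R = ln(r_out/r_in)/(2πkL); films add R = 1/(hA).
R_inner film = 1/(h_i·2πr₁L) = 1/(310×2π×0.04×2.57) = 0.004994 K/W
R_cast iron pipe wall = ln(45.3/40)/(2π×48.3×2.57) = 1.595×10^-4 K/W
R_cellular glass = ln(90.3/45.3)/(2π×0.0398×2.57) = 1.073 K/W
R_total = 1.079 K/W
Q = ΔT/R_total = 22/1.079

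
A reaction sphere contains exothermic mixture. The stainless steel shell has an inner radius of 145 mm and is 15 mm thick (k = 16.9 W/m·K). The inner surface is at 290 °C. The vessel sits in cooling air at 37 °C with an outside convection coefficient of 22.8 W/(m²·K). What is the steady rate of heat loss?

Radial (spherical) resistances in series:
R_stainless steel shell = (1/0.145 − 1/0.16)/(4π×16.9) = 0.003044 K/W
R_outer film = 1/(h·4πr_o²) = 1/(22.8×4π×0.16²) = 0.1363 K/W
R_total = 0.1394 K/W
Q = ΔT/R_total = 253/0.1394

Q ≈ 1820 W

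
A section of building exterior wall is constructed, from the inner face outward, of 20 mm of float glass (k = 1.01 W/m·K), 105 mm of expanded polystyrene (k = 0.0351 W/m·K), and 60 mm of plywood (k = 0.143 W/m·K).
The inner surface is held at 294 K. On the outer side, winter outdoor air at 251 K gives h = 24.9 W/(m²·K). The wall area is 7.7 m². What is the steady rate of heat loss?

Treating each layer as a thermal resistance in series:
R_float glass = L/(kA) = 0.02/(1.01×7.7) = 0.002572 K/W
R_expanded polystyrene = L/(kA) = 0.105/(0.0351×7.7) = 0.3885 K/W
R_plywood = L/(kA) = 0.06/(0.143×7.7) = 0.05449 K/W
R_outer film = 1/(h_o·A) = 1/(24.9×7.7) = 0.005216 K/W
R_total = 0.4508 K/W
Q = ΔT / R_total = 43 / 0.4508

Q ≈ 95.4 W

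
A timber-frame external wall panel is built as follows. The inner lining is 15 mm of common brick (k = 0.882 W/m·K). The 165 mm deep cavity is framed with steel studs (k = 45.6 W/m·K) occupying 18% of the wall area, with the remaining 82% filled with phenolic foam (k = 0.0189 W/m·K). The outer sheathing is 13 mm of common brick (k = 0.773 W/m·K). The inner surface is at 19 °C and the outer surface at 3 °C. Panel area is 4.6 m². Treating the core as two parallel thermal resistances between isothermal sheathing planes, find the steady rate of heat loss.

Q ≈ 1370 W

Sheathing layers in series; stud and cavity paths in parallel between them.
R_inner = 0.015/(0.882×4.6) = 0.003697 K/W
R_stud  = 0.165/(45.6×0.18×4.6) = 0.00437 K/W
R_cav   = 0.165/(0.0189×0.82×4.6) = 2.314 K/W
1/R_core = 1/R_stud + 1/R_cav → R_core = 0.004362 K/W
R_outer = 0.013/(0.773×4.6) = 0.003656 K/W
R_total = 0.01171 K/W
Q = ΔT/R_total = 16/0.01171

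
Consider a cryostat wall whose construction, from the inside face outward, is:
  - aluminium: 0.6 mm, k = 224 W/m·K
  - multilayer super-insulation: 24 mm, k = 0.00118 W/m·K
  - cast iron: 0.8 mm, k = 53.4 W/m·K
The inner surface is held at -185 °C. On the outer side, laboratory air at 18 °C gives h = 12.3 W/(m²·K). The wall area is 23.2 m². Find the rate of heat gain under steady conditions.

Q ≈ 231 W

Thermal resistances in series:
R_aluminium = L/(kA) = 0.0006/(224×23.2) = 1.155×10^-7 K/W
R_multilayer super-insulation = L/(kA) = 0.024/(0.00118×23.2) = 0.8767 K/W
R_cast iron = L/(kA) = 0.0008/(53.4×23.2) = 6.457×10^-7 K/W
R_outer film = 1/(h_o·A) = 1/(12.3×23.2) = 0.003504 K/W
R_total = 0.8802 K/W
Q = ΔT / R_total = 203 / 0.8802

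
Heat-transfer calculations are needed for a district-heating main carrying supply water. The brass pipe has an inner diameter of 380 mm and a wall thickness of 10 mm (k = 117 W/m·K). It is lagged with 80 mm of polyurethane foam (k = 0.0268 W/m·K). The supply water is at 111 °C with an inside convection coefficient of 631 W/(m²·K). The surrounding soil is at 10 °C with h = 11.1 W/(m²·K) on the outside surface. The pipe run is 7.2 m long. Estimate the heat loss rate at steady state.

Q ≈ 355 W

Radial resistances (cylindrical: R_cond = ln(r_o/r_i)/(2πkL), R_conv = 1/(h·2πrL)):
R_inner film = 1/(h_i·2πr₁L) = 1/(631×2π×0.19×7.2) = 1.844×10^-4 K/W
R_brass pipe wall = ln(200/190)/(2π×117×7.2) = 9.691×10^-6 K/W
R_polyurethane foam = ln(280/200)/(2π×0.0268×7.2) = 0.2775 K/W
R_outer film = 1/(h_o·2πr_oL) = 1/(11.1×2π×0.28×7.2) = 0.007112 K/W
R_total = 0.2848 K/W
Q = ΔT/R_total = 101/0.2848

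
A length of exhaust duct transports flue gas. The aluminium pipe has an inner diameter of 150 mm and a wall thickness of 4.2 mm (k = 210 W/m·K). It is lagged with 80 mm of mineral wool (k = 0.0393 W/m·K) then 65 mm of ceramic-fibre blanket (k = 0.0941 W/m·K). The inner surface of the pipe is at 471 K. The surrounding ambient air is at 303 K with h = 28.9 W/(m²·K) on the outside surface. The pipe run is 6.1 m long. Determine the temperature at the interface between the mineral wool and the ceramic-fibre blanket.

Cylindrical conduction, so R = ln(r₂/r₁)/(2πkL) per layer, in series:
R_aluminium pipe wall = ln(79.2/75)/(2π×210×6.1) = 6.77×10^-6 K/W
R_mineral wool = ln(159.2/79.2)/(2π×0.0393×6.1) = 0.4635 K/W
R_ceramic-fibre blanket = ln(224.2/159.2)/(2π×0.0941×6.1) = 0.09493 K/W
R_outer film = 1/(h_o·2πr_oL) = 1/(28.9×2π×0.2242×6.1) = 0.004027 K/W
R_total = 0.5625 K/W
Q = ΔT/R_total = 168/0.5625
Q = 299 W
T_interface = T_inner − Q·ΣR(inner→interface) = 471 − 299×0.4635

T ≈ 333 K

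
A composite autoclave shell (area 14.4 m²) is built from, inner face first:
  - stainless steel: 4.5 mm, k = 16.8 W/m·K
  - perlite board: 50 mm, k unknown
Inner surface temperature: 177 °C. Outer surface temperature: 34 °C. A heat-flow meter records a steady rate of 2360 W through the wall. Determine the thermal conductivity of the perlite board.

Treating each layer as a thermal resistance in series:
R_stainless steel = L/(kA) = 0.0045/(16.8×14.4) = 1.86×10^-5 K/W
Sum of known resistances R_other = 1.86×10^-5 K/W
Total R = ΔT/Q = 143/2360 = 0.06059 K/W
R_perlite board = R_total − R_other = 0.06057 K/W
k = L/(R·A) = 0.05/(0.06057×14.4)

k ≈ 0.0573 W/(m·K)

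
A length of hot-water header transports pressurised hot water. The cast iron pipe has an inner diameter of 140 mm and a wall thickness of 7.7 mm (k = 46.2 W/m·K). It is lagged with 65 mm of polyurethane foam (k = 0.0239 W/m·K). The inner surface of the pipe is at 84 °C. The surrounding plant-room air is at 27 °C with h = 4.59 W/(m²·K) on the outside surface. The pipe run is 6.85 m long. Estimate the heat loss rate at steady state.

Radial resistances (cylindrical: R_cond = ln(r_o/r_i)/(2πkL), R_conv = 1/(h·2πrL)):
R_cast iron pipe wall = ln(77.7/70)/(2π×46.2×6.85) = 5.248×10^-5 K/W
R_polyurethane foam = ln(142.7/77.7)/(2π×0.0239×6.85) = 0.591 K/W
R_outer film = 1/(h_o·2πr_oL) = 1/(4.59×2π×0.1427×6.85) = 0.03547 K/W
R_total = 0.6265 K/W
Q = ΔT/R_total = 57/0.6265

Q ≈ 91 W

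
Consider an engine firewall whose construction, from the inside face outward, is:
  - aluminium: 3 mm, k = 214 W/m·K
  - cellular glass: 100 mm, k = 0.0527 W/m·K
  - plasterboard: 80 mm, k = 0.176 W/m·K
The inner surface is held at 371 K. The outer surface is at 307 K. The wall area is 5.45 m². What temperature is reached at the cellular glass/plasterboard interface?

Thermal resistances in series:
R_aluminium = L/(kA) = 0.003/(214×5.45) = 2.572×10^-6 K/W
R_cellular glass = L/(kA) = 0.1/(0.0527×5.45) = 0.3482 K/W
R_plasterboard = L/(kA) = 0.08/(0.176×5.45) = 0.0834 K/W
R_total = 0.4316 K/W;  Q = ΔT/R_total = 64/0.4316 = 148.3 W
T_interface = T_inner − Q·ΣR(inner→interface) = 371 − 148×0.3482

T ≈ 319 K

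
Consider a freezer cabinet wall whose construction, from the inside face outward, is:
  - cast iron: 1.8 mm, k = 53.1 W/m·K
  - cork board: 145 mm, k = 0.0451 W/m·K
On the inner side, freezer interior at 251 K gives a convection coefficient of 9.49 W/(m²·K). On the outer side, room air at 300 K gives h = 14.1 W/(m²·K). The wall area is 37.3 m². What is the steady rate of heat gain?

Q ≈ 539 W

Treating each layer as a thermal resistance in series:
R_inner film = 1/(h_i·A) = 1/(9.49×37.3) = 0.002825 K/W
R_cast iron = L/(kA) = 0.0018/(53.1×37.3) = 9.088×10^-7 K/W
R_cork board = L/(kA) = 0.145/(0.0451×37.3) = 0.0862 K/W
R_outer film = 1/(h_o·A) = 1/(14.1×37.3) = 0.001901 K/W
R_total = 0.09092 K/W
Q = ΔT / R_total = 49 / 0.09092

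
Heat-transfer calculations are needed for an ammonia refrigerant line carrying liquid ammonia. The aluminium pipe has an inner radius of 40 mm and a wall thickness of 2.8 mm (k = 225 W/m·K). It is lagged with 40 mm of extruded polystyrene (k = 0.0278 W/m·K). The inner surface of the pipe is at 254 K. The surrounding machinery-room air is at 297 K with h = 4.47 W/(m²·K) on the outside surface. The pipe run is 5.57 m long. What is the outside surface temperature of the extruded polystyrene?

T ≈ 293 K

Treating each annulus and film as a series resistance:
R_aluminium pipe wall = ln(42.8/40)/(2π×225×5.57) = 8.592×10^-6 K/W
R_extruded polystyrene = ln(82.8/42.8)/(2π×0.0278×5.57) = 0.6783 K/W
R_outer film = 1/(h_o·2πr_oL) = 1/(4.47×2π×0.0828×5.57) = 0.0772 K/W
R_total = 0.7555 K/W
Q = ΔT/R_total = 43/0.7555
Q = 56.9 W
T_interface = T_inner + Q·ΣR(inner→interface) = 254 + 56.9×0.6783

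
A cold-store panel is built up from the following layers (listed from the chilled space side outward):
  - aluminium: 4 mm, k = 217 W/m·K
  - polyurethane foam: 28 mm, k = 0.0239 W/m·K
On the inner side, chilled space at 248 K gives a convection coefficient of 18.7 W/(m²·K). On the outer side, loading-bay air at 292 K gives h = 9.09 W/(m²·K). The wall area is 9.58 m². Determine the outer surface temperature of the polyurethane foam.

T ≈ 288 K

Thermal resistances in series:
R_inner film = 1/(h_i·A) = 1/(18.7×9.58) = 0.005582 K/W
R_aluminium = L/(kA) = 0.004/(217×9.58) = 1.924×10^-6 K/W
R_polyurethane foam = L/(kA) = 0.028/(0.0239×9.58) = 0.1223 K/W
R_outer film = 1/(h_o·A) = 1/(9.09×9.58) = 0.01148 K/W
R_total = 0.1394 K/W;  Q = ΔT/R_total = 44/0.1394 = 315.7 W
T_interface = T_inner + Q·ΣR(inner→interface) = 248 + 316×0.1279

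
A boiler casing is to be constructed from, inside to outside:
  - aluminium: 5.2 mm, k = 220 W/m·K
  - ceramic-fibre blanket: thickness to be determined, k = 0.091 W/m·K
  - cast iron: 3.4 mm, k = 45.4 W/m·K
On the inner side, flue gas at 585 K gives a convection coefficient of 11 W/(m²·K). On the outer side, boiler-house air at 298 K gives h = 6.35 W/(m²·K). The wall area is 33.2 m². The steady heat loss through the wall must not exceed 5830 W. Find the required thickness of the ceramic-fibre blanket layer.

L ≈ 126 mm

Using the resistance-network approach (series):
R_inner film = 1/(h_i·A) = 1/(11×33.2) = 0.002738 K/W
R_aluminium = L/(kA) = 0.0052/(220×33.2) = 7.119×10^-7 K/W
R_cast iron = L/(kA) = 0.0034/(45.4×33.2) = 2.256×10^-6 K/W
R_outer film = 1/(h_o·A) = 1/(6.35×33.2) = 0.004743 K/W
Sum of the known resistances R_other = 0.007485 K/W
Required total resistance R_tot = ΔT/Q_allow = 287/5830 = 0.04923 K/W
R_ceramic-fibre blanket = R_tot − R_other = 0.04174 K/W
L = R·k·A = 0.04174×0.091×33.2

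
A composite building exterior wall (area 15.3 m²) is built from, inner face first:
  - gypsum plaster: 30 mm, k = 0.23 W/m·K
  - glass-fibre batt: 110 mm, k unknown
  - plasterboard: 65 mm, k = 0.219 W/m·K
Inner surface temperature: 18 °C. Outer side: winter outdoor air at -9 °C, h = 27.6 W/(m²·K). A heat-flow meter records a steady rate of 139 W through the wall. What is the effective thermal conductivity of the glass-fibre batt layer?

Model the wall as resistances in series:
R_gypsum plaster = L/(kA) = 0.03/(0.23×15.3) = 0.008525 K/W
R_plasterboard = L/(kA) = 0.065/(0.219×15.3) = 0.0194 K/W
R_outer film = 1/(h_o·A) = 1/(27.6×15.3) = 0.002368 K/W
Sum of known resistances R_other = 0.03029 K/W
Total R = ΔT/Q = 27/139 = 0.1942 K/W
R_glass-fibre batt = R_total − R_other = 0.164 K/W
k = L/(R·A) = 0.11/(0.164×15.3)

k ≈ 0.0439 W/(m·K)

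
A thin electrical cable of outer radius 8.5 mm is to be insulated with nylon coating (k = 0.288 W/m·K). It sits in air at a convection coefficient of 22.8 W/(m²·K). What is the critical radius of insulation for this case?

r_cr ≈ 12.6 mm

For a cylinder r_cr = k/h = 0.288/22.8
r_cr = 12.6 mm; since the bare radius (8.5 mm) is below r_cr, adding a thin layer of insulation will *increase* heat loss.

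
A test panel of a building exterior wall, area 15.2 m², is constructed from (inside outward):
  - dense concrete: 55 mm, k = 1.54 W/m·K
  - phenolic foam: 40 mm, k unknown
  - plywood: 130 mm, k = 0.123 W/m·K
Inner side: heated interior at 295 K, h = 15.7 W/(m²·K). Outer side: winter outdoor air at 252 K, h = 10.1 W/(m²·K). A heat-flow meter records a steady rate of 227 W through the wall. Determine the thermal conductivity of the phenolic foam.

Treating each layer as a thermal resistance in series:
R_inner film = 1/(h_i·A) = 1/(15.7×15.2) = 0.00419 K/W
R_dense concrete = L/(kA) = 0.055/(1.54×15.2) = 0.00235 K/W
R_plywood = L/(kA) = 0.13/(0.123×15.2) = 0.06953 K/W
R_outer film = 1/(h_o·A) = 1/(10.1×15.2) = 0.006514 K/W
Sum of known resistances R_other = 0.08259 K/W
Total R = ΔT/Q = 43/227 = 0.1894 K/W
R_phenolic foam = R_total − R_other = 0.1068 K/W
k = L/(R·A) = 0.04/(0.1068×15.2)

k ≈ 0.0246 W/(m·K)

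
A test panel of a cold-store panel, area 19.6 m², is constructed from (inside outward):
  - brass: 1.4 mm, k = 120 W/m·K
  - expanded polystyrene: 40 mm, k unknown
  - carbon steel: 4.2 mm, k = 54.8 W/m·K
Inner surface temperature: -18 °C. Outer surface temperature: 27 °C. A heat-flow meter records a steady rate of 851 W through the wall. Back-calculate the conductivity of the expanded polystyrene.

Series thermal resistances:
R_brass = L/(kA) = 0.0014/(120×19.6) = 5.952×10^-7 K/W
R_carbon steel = L/(kA) = 0.0042/(54.8×19.6) = 3.91×10^-6 K/W
Sum of known resistances R_other = 4.506×10^-6 K/W
Total R = ΔT/Q = 45/851 = 0.05288 K/W
R_expanded polystyrene = R_total − R_other = 0.05287 K/W
k = L/(R·A) = 0.04/(0.05287×19.6)

k ≈ 0.0386 W/(m·K)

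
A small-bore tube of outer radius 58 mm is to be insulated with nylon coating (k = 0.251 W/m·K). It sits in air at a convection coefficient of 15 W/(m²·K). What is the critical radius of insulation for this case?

For a cylinder r_cr = k/h = 0.251/15
r_cr = 16.7 mm; since the bare radius (58 mm) is above r_cr, any added insulation will reduce heat loss.

r_cr ≈ 16.7 mm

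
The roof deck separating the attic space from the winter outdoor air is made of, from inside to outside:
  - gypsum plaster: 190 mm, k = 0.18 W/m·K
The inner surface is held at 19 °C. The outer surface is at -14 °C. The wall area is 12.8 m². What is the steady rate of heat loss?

Q ≈ 400 W

Thermal resistances in series:
R_gypsum plaster = L/(kA) = 0.19/(0.18×12.8) = 0.08247 K/W
R_total = 0.08247 K/W
Q = ΔT / R_total = 33 / 0.08247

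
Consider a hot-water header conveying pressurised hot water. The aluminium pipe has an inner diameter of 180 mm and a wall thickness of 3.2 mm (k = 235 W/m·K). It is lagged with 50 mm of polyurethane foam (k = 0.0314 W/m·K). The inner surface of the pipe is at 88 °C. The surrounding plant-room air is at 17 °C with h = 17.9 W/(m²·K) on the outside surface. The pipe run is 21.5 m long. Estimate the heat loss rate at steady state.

Treating each annulus and film as a series resistance:
R_aluminium pipe wall = ln(93.2/90)/(2π×235×21.5) = 1.101×10^-6 K/W
R_polyurethane foam = ln(143.2/93.2)/(2π×0.0314×21.5) = 0.1013 K/W
R_outer film = 1/(h_o·2πr_oL) = 1/(17.9×2π×0.1432×21.5) = 0.002888 K/W
R_total = 0.1041 K/W
Q = ΔT/R_total = 71/0.1041

Q ≈ 682 W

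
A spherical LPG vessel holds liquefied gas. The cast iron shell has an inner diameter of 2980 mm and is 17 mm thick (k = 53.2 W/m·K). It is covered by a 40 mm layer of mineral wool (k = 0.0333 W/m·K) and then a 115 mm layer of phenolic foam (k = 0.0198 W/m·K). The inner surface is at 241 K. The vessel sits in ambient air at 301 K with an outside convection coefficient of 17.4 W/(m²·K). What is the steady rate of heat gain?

Spherical conduction: R = (1/r_in − 1/r_out)/(4πk) per layer; series-sum.
R_cast iron shell = (1/1.49 − 1/1.507)/(4π×53.2) = 1.132×10^-5 K/W
R_mineral wool = (1/1.507 − 1/1.547)/(4π×0.0333) = 0.041 K/W
R_phenolic foam = (1/1.547 − 1/1.662)/(4π×0.0198) = 0.1798 K/W
R_outer film = 1/(h·4πr_o²) = 1/(17.4×4π×1.662²) = 0.001656 K/W
R_total = 0.2224 K/W
Q = ΔT/R_total = 60/0.2224

Q ≈ 270 W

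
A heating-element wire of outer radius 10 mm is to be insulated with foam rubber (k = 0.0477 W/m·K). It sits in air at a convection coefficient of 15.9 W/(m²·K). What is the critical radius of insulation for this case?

r_cr ≈ 3 mm

For a cylinder r_cr = k/h = 0.0477/15.9
r_cr = 3 mm; since the bare radius (10 mm) is above r_cr, any added insulation will reduce heat loss.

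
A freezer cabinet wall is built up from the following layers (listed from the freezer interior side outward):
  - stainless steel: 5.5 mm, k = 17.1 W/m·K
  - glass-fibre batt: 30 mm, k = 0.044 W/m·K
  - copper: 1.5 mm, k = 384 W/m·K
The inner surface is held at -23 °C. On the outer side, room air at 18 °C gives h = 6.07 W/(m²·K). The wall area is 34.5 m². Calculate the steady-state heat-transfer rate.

Q ≈ 1670 W

Series thermal resistances:
R_stainless steel = L/(kA) = 0.0055/(17.1×34.5) = 9.323×10^-6 K/W
R_glass-fibre batt = L/(kA) = 0.03/(0.044×34.5) = 0.01976 K/W
R_copper = L/(kA) = 0.0015/(384×34.5) = 1.132×10^-7 K/W
R_outer film = 1/(h_o·A) = 1/(6.07×34.5) = 0.004775 K/W
R_total = 0.02455 K/W
Q = ΔT / R_total = 41 / 0.02455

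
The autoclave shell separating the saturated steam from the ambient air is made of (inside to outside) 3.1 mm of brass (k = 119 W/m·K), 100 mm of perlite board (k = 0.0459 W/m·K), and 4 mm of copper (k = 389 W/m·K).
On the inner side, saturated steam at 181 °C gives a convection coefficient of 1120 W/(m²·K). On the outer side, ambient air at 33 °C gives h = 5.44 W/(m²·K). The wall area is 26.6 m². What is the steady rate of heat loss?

Model the wall as resistances in series:
R_inner film = 1/(h_i·A) = 1/(1120×26.6) = 3.357×10^-5 K/W
R_brass = L/(kA) = 0.0031/(119×26.6) = 9.793×10^-7 K/W
R_perlite board = L/(kA) = 0.1/(0.0459×26.6) = 0.0819 K/W
R_copper = L/(kA) = 0.004/(389×26.6) = 3.866×10^-7 K/W
R_outer film = 1/(h_o·A) = 1/(5.44×26.6) = 0.006911 K/W
R_total = 0.08885 K/W
Q = ΔT / R_total = 148 / 0.08885

Q ≈ 1670 W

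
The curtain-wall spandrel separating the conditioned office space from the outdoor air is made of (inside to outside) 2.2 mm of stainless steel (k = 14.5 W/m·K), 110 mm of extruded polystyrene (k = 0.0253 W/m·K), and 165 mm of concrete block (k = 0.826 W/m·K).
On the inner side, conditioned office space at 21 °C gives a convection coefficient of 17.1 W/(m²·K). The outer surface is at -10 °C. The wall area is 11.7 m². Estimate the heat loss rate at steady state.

Q ≈ 78.7 W

Treating each layer as a thermal resistance in series:
R_inner film = 1/(h_i·A) = 1/(17.1×11.7) = 0.004998 K/W
R_stainless steel = L/(kA) = 0.0022/(14.5×11.7) = 1.297×10^-5 K/W
R_extruded polystyrene = L/(kA) = 0.11/(0.0253×11.7) = 0.3716 K/W
R_concrete block = L/(kA) = 0.165/(0.826×11.7) = 0.01707 K/W
R_total = 0.3937 K/W
Q = ΔT / R_total = 31 / 0.3937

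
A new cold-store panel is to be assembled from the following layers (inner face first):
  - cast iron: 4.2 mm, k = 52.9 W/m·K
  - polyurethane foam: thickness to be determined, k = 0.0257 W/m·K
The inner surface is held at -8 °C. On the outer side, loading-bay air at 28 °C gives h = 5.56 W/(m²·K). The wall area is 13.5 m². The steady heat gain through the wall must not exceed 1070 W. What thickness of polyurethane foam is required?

Using the resistance-network approach (series):
R_cast iron = L/(kA) = 0.0042/(52.9×13.5) = 5.881×10^-6 K/W
R_outer film = 1/(h_o·A) = 1/(5.56×13.5) = 0.01332 K/W
Sum of the known resistances R_other = 0.01333 K/W
Required total resistance R_tot = ΔT/Q_allow = 36/1070 = 0.03364 K/W
R_polyurethane foam = R_tot − R_other = 0.02032 K/W
L = R·k·A = 0.02032×0.0257×13.5

L ≈ 7.05 mm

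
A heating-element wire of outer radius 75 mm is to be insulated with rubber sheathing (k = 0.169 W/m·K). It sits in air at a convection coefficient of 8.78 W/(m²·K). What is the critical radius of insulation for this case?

r_cr ≈ 19.2 mm

For a cylinder r_cr = k/h = 0.169/8.78
r_cr = 19.2 mm; since the bare radius (75 mm) is above r_cr, any added insulation will reduce heat loss.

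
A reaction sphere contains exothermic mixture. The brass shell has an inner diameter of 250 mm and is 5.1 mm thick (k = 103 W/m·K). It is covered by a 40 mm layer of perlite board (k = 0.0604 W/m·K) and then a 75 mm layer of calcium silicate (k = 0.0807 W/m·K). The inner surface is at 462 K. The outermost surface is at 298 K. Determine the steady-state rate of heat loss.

For a spherical shell R = (1/r₁ − 1/r₂)/(4πk); film R = 1/(h·4πr²). In series:
R_brass shell = (1/0.125 − 1/0.1301)/(4π×103) = 2.423×10^-4 K/W
R_perlite board = (1/0.1301 − 1/0.1701)/(4π×0.0604) = 2.381 K/W
R_calcium silicate = (1/0.1701 − 1/0.2451)/(4π×0.0807) = 1.774 K/W
R_total = 4.156 K/W
Q = ΔT/R_total = 164/4.156

Q ≈ 39.5 W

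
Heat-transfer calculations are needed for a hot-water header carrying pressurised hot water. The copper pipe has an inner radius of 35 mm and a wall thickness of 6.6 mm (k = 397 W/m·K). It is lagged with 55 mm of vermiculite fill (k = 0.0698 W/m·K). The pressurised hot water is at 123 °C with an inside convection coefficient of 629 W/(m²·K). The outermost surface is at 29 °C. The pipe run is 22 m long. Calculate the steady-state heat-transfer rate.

Cylindrical conduction, so R = ln(r₂/r₁)/(2πkL) per layer, in series:
R_inner film = 1/(h_i·2πr₁L) = 1/(629×2π×0.035×22) = 3.286×10^-4 K/W
R_copper pipe wall = ln(41.6/35)/(2π×397×22) = 3.148×10^-6 K/W
R_vermiculite fill = ln(96.6/41.6)/(2π×0.0698×22) = 0.08732 K/W
R_total = 0.08765 K/W
Q = ΔT/R_total = 94/0.08765

Q ≈ 1070 W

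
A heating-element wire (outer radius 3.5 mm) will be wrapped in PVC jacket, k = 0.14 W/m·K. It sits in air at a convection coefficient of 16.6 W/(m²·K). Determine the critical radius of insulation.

r_cr ≈ 8.43 mm

For a cylinder r_cr = k/h = 0.14/16.6
r_cr = 8.43 mm; since the bare radius (3.5 mm) is below r_cr, adding a thin layer of insulation will *increase* heat loss.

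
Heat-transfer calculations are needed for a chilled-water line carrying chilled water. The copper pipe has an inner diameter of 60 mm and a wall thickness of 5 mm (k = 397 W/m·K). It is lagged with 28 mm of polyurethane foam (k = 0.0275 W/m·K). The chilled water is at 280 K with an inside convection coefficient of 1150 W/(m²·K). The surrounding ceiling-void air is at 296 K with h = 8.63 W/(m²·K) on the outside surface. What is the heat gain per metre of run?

Treating each annulus and film as a series resistance:
R_inner film = 1/(h_i·2πr₁L) = 1/(1150×2π×0.03×1) = 0.004613 K/W
R_copper pipe wall = ln(35/30)/(2π×397×1) = 6.18×10^-5 K/W
R_polyurethane foam = ln(63/35)/(2π×0.0275×1) = 3.402 K/W
R_outer film = 1/(h_o·2πr_oL) = 1/(8.63×2π×0.063×1) = 0.2927 K/W
R_total = 3.699 K/W
Q = ΔT/R_total = 16/3.699

q′ ≈ 4.33 W/m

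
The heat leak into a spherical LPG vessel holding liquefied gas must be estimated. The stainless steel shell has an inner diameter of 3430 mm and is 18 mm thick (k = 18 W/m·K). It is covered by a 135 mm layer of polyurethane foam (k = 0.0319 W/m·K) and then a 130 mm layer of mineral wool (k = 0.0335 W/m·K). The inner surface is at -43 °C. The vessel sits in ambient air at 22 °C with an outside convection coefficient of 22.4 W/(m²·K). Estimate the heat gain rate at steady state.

Q ≈ 346 W

Radial (spherical) resistances in series:
R_stainless steel shell = (1/1.715 − 1/1.733)/(4π×18) = 2.677×10^-5 K/W
R_polyurethane foam = (1/1.733 − 1/1.868)/(4π×0.0319) = 0.104 K/W
R_mineral wool = (1/1.868 − 1/1.998)/(4π×0.0335) = 0.08274 K/W
R_outer film = 1/(h·4πr_o²) = 1/(22.4×4π×1.998²) = 8.899×10^-4 K/W
R_total = 0.1877 K/W
Q = ΔT/R_total = 65/0.1877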